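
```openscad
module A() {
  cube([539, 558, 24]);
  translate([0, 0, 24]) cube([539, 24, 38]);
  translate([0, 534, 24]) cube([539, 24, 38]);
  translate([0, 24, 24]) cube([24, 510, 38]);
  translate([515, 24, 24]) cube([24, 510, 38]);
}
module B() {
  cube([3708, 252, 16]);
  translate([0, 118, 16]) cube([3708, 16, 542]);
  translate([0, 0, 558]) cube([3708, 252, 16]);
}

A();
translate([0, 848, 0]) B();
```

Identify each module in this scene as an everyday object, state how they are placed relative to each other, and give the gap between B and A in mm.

A is an open box. B is an I-beam. The I-beam is on the floor beside the open box on its +y side. The gap between the I-beam and the open box is 290 mm.

The I-beam's nearest face is 290 mm from the open box's +y face.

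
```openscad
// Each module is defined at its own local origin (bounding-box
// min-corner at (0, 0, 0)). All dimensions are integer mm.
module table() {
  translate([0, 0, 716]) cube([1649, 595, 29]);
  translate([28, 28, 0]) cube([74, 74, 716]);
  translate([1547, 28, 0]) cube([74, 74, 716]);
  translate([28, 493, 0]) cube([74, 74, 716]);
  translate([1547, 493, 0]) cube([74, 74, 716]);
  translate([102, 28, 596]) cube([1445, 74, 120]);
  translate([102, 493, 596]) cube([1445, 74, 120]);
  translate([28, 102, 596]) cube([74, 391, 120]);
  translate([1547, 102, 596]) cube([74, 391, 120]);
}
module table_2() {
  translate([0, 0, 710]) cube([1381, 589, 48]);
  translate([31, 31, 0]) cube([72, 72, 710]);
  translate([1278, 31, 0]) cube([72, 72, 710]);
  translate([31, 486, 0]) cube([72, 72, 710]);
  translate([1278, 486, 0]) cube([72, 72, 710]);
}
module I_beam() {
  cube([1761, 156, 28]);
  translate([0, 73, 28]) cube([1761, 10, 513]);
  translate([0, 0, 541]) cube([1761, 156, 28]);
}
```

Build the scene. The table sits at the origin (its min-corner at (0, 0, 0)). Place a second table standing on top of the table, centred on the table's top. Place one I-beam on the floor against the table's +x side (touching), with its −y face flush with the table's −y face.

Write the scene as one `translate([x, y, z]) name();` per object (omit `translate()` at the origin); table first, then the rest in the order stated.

table();
translate([134, 3, 745]) table_2();
translate([1649, 0, 0]) I_beam();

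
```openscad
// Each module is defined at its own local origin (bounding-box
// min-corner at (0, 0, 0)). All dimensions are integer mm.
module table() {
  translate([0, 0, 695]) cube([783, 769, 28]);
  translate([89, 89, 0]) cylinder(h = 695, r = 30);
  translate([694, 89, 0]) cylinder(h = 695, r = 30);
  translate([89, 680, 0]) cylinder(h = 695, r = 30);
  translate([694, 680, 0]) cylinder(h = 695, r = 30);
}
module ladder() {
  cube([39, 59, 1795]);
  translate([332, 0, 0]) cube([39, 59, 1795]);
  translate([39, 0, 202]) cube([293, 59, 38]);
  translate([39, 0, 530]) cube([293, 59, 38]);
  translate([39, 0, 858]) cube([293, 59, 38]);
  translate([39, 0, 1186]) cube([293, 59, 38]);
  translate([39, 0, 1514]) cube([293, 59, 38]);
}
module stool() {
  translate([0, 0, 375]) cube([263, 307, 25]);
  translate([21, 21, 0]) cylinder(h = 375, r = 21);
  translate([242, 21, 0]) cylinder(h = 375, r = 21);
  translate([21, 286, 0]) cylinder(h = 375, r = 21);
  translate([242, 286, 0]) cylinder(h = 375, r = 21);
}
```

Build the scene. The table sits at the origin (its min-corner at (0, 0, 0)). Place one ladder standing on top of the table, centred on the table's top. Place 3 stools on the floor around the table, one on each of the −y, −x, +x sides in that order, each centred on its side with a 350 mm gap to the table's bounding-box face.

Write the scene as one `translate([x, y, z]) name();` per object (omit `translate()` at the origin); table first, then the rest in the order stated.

table();
translate([206, 355, 723]) ladder();
translate([260, -657, 0]) stool();
translate([-613, 231, 0]) stool();
translate([1133, 231, 0]) stool();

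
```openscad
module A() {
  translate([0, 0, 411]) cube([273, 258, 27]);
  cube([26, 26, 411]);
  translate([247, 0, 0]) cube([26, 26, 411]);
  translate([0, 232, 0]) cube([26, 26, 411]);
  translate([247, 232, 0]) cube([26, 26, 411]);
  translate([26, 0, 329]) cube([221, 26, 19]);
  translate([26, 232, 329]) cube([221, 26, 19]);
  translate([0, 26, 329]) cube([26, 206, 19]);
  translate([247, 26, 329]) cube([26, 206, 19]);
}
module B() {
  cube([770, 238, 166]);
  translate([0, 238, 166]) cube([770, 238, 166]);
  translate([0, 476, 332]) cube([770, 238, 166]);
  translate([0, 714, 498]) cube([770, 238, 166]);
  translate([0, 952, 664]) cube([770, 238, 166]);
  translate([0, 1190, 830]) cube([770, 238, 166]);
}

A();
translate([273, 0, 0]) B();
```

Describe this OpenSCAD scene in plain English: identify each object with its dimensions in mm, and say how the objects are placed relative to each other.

A is a four-legged stool. The seat is a 273×258×27 mm slab whose top surface is at z = 438 mm; four square legs, each 26×26 mm in cross-section, run from the floor (z = 0) to the underside of the seat, each flush with a corner of the seat. Four stretchers, 26 mm wide and 19 mm tall, connect adjacent legs with their undersides at z = 329 mm, each running between the inner faces of the legs it joins and aligned with the legs' outer faces on the other axis.

B is a run of 6 identical solid stair steps. Each tread is 770×238 mm and each step block is 166 mm high. Step 1 rests on the floor; step k is offset from step 1 by (k−1)×238 mm in y and (k−1)×166 mm in z.

The staircase is against the stool's +x side, with their −y faces flush.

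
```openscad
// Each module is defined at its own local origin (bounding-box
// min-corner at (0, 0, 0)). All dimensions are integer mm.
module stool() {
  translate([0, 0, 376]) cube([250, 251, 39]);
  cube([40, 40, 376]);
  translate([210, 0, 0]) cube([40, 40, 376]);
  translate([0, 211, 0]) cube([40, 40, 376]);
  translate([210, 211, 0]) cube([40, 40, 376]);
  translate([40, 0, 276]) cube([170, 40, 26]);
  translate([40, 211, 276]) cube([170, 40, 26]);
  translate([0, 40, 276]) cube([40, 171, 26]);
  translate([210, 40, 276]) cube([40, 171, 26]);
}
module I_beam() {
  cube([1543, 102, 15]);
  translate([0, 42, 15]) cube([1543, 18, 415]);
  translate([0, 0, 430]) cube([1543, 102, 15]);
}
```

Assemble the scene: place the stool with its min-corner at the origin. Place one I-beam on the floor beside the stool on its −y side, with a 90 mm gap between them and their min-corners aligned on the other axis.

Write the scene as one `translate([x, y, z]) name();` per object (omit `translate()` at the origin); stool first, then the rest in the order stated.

stool();
translate([0, -192, 0]) I_beam();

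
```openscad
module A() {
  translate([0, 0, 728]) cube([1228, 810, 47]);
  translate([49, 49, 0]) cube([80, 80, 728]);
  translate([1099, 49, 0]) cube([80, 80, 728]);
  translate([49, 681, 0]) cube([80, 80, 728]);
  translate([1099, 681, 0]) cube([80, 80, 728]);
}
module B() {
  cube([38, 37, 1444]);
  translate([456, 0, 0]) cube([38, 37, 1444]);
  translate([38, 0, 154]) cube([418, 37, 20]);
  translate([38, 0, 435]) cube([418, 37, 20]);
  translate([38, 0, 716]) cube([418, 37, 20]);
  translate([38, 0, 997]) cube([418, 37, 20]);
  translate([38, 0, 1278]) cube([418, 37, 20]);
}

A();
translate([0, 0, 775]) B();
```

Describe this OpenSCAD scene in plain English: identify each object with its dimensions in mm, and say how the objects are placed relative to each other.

A is a rectangular dining table. The top is 1228×810×47 mm with its upper surface at z = 775 mm. It stands on four 80×80 mm square legs, each inset 49 mm from the nearest pair of top edges, running from the floor to the underside of the top.

B is a wooden ladder with two side rails of 38×37 mm section and 1444 mm height, set 494 mm apart overall. Between them run 5 rectangular rungs (37 mm deep, 20 mm thick), front faces flush with the rails' −y face. The bottom of the first rung is 154 mm above the floor and each subsequent rung is 281 mm higher than the one below.

The ladder is on top of the table.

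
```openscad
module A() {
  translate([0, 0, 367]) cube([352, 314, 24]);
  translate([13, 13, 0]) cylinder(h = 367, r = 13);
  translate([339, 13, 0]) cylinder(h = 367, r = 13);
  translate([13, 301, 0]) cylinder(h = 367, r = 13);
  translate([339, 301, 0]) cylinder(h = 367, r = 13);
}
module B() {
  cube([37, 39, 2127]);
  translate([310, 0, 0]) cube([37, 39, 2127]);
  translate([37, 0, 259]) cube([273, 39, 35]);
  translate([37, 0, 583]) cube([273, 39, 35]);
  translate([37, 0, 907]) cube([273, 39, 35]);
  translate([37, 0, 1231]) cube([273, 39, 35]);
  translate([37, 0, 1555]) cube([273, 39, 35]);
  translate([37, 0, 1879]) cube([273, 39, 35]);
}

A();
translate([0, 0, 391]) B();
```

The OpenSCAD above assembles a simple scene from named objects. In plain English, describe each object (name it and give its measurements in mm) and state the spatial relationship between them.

A is a four-legged stool. The seat is 352×314 mm, 24 mm thick, top at z = 391 mm. It stands on four round legs, each 26 mm in diameter, from z = 0 to the seat underside, each leg's axis is inset half a diameter from the nearest pair of seat edges (so the leg's bounding box is flush with the corner).

B is a wooden ladder with two side rails of 37×39 mm section and 2127 mm height, set 347 mm apart overall. Between them run 6 rectangular rungs (39 mm deep, 35 mm thick), front faces flush with the rails' −y face. The bottom of the first rung is 259 mm above the floor and each subsequent rung is 324 mm higher than the one below.

The ladder is on top of the stool.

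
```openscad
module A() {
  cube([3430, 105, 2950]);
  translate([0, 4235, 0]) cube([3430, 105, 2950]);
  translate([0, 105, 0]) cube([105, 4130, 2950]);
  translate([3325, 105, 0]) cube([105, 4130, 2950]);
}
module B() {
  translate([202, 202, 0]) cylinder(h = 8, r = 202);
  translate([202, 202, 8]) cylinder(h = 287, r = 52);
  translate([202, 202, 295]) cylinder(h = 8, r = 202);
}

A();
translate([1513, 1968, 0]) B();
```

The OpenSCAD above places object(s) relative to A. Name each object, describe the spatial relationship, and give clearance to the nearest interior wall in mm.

Clearances: x = 1408, y = 1863; minimum 1408 mm.

A is a house frame. B is a spool. The spool sits inside the house frame, centred. The clearance to the nearest interior wall is 1408 mm.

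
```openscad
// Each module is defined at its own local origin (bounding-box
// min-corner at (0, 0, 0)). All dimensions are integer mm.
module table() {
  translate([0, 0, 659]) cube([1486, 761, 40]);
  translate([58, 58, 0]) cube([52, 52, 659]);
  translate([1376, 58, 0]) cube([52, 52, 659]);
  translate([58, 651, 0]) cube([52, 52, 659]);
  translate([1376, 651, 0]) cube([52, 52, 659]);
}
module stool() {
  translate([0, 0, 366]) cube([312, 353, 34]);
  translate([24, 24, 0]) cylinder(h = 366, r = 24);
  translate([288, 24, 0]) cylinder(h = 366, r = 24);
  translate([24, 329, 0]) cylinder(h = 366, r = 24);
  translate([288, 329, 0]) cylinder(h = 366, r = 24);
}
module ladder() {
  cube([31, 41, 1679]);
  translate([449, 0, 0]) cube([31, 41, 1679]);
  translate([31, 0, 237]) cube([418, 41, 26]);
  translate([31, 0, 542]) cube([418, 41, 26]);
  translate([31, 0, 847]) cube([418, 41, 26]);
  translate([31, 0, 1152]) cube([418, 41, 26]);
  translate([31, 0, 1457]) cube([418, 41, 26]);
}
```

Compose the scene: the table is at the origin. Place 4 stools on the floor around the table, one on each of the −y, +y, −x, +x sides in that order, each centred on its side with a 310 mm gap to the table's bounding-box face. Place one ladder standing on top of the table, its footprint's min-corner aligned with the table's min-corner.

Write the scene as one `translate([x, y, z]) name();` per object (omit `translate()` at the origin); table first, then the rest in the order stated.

table();
translate([587, -663, 0]) stool();
translate([587, 1071, 0]) stool();
translate([-622, 204, 0]) stool();
translate([1796, 204, 0]) stool();
translate([0, 0, 699]) ladder();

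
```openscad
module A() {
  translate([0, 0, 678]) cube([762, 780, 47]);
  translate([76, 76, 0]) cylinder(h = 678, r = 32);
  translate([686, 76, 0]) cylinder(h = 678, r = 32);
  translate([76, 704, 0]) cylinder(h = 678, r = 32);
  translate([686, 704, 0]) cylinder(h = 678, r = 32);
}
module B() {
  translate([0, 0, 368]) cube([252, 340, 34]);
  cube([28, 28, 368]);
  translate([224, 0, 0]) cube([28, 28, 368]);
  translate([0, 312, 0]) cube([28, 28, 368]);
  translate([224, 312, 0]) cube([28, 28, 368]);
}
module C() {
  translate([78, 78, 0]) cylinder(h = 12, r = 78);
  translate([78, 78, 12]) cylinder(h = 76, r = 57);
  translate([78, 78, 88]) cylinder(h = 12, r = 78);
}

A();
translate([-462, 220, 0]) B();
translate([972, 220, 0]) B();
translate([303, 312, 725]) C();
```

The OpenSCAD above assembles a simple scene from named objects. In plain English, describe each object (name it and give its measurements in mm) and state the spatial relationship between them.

A is a table: top 762 mm (x) × 780 mm (y), 47 mm thick, upper face at z = 725 mm, on four round legs of 64 mm diameter, each leg's bounding box inset 44 mm from the nearest pair of top edges, running from z = 0 to the bottom of the top.

B is a simple wooden stool: a rectangular seat 252 mm (x) by 340 mm (y), 34 mm thick, top face at z = 402 mm, on four square legs, each 28×28 mm in cross-section. The legs rest on z = 0, each flush with a corner of the seat.

C is a spool: two coaxial disc flanges of radius 78 mm and thickness 12 mm, joined by a core cylinder of radius 57 mm and height 76 mm. The lower flange rests on z = 0 and the three cylinders share a vertical axis.

Two stools sit around the table at the −x, +x sides. The spool is on top of the table, centred.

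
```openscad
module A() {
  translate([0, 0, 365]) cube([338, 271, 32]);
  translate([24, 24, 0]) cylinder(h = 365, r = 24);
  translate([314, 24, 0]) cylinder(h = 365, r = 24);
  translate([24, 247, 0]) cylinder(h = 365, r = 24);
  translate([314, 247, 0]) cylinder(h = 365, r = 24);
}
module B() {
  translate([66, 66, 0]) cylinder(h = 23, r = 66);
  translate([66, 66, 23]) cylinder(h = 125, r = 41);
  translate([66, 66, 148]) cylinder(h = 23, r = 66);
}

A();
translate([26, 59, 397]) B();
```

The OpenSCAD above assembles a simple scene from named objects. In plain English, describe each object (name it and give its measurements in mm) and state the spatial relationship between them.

A is a four-legged stool. The seat is 338×271 mm, 32 mm thick, top at z = 397 mm. It stands on four round legs, each 48 mm in diameter, from z = 0 to the seat underside, each leg's axis is inset half a diameter from the nearest pair of seat edges (so the leg's bounding box is flush with the corner).

B is a spool: two coaxial disc flanges of radius 66 mm and thickness 23 mm, joined by a core cylinder of radius 41 mm and height 125 mm. The lower flange rests on z = 0 and the three cylinders share a vertical axis.

The spool is on top of the stool.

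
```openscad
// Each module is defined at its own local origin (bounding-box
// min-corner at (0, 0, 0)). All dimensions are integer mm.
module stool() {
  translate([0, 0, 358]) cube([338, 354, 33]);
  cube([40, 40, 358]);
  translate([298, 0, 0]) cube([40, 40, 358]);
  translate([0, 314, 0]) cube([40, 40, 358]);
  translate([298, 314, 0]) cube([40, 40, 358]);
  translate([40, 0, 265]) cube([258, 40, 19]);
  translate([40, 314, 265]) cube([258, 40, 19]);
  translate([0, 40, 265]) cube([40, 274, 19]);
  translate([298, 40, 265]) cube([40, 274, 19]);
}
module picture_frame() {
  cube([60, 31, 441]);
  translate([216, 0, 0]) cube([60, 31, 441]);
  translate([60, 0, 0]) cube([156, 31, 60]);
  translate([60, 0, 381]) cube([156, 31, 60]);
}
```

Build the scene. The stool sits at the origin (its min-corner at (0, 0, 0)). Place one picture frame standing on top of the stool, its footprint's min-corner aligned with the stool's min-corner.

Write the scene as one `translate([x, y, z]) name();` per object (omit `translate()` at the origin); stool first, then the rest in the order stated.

stool();
translate([0, 0, 391]) picture_frame();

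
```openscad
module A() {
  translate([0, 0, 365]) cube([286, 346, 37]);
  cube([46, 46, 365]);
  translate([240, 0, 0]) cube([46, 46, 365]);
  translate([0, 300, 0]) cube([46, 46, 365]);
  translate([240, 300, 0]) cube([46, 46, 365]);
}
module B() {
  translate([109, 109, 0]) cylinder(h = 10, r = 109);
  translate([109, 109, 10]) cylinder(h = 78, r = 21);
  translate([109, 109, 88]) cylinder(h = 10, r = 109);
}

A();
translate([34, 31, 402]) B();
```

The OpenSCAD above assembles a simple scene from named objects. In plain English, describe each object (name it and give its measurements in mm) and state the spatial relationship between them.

A is a four-legged stool. The seat is a 286×346×37 mm slab whose top surface is at z = 402 mm; four square legs, each 46×46 mm in cross-section, run from the floor (z = 0) to the underside of the seat, each flush with a corner of the seat.

B is a spool: two coaxial disc flanges of radius 109 mm and thickness 10 mm, joined by a core cylinder of radius 21 mm and height 78 mm. The lower flange rests on z = 0 and the three cylinders share a vertical axis.

The spool is on top of the stool.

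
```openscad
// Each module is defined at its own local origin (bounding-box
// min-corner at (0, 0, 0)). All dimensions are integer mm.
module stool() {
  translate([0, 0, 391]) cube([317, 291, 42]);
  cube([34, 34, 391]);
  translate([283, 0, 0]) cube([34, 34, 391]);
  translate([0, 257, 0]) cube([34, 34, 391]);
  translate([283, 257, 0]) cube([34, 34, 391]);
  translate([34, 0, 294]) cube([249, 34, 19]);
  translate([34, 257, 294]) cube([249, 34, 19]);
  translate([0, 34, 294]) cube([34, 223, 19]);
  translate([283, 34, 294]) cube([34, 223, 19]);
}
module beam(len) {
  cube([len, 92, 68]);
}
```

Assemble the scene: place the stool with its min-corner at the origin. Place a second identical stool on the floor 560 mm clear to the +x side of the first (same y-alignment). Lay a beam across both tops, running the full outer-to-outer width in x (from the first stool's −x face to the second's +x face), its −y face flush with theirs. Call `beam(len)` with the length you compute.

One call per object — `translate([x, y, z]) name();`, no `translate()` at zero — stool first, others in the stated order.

stool();
translate([877, 0, 0]) stool();
translate([0, 0, 433]) beam(1194);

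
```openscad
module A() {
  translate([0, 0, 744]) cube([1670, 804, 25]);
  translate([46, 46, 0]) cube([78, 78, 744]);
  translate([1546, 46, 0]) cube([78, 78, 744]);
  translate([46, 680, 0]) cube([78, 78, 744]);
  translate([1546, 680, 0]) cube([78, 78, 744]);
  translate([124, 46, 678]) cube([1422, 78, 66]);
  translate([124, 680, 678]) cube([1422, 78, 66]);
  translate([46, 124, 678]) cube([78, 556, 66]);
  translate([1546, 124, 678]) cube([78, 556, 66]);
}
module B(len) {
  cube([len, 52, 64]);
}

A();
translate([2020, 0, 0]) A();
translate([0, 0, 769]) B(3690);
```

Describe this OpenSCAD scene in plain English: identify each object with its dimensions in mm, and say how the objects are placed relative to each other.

A is a table: top 1670 mm (x) × 804 mm (y), 25 mm thick, upper face at z = 769 mm, on four 78×78 mm square legs, each inset 46 mm from the nearest pair of top edges, running from z = 0 to the bottom of the top. Four apron rails, 78 mm thick and 66 mm tall, run between adjacent legs with their top edges flush with the underside of the top and their outer faces flush with the legs' outer faces.

B is a rectangular beam 3690 mm long (x), 52 mm deep (y), 64 mm thick (z).

The beam spans the tops of two tables placed 350 mm apart, resting at z = 769 mm.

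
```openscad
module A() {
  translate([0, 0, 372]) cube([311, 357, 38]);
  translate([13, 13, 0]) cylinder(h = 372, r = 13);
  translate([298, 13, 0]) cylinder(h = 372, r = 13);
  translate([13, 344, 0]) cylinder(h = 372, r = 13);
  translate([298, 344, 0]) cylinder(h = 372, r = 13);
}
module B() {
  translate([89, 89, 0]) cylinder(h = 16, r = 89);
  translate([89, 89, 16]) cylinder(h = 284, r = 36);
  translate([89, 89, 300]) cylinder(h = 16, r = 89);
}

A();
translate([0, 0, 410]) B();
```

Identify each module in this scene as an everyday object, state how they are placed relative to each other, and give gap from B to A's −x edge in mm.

The spool's min-x is at 0; the stool's min-x is 0; gap = 0 mm.

A is a stool. B is a spool. The spool is on top of the stool. The gap from the spool to the stool's −x edge is 0 mm.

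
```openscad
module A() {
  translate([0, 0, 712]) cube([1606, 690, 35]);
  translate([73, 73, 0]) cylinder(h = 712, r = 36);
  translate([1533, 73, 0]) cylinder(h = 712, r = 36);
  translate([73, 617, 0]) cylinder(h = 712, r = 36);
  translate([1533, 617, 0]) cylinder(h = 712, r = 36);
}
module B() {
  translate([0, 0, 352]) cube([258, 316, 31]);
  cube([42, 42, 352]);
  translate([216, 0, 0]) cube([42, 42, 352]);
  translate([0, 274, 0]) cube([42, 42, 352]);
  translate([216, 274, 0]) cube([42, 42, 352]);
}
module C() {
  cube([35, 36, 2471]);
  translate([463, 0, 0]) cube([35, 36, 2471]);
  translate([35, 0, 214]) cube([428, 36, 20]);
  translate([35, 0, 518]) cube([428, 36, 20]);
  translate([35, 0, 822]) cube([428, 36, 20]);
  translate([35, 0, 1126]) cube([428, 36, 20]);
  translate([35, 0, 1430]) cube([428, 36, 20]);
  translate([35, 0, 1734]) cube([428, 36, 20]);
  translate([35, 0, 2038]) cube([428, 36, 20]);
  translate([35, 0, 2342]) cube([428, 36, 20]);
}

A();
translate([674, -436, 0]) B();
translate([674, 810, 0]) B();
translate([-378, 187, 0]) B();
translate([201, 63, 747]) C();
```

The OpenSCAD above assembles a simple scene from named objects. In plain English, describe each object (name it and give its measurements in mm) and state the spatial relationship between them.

A is a rectangular dining table. The top is 1606×690×35 mm with its upper surface at z = 747 mm. It stands on four round legs of 72 mm diameter, each leg's bounding box inset 37 mm from the nearest pair of top edges, running from the floor to the underside of the top.

B is a simple wooden stool: a rectangular seat 258 mm (x) by 316 mm (y), 31 mm thick, top face at z = 383 mm, on four square legs, each 42×42 mm in cross-section. The legs rest on z = 0, each flush with a corner of the seat.

C is a straight ladder. Two 35×36 mm vertical rails, 2471 mm tall, stand 498 mm apart (outside-to-outside) with their front faces coplanar on the −y side. 8 rungs, each 36 mm deep and 20 mm tall, span between the inner faces of the rails, front faces flush with the rails. The lowest rung's underside is at z = 214 mm and rungs are spaced 304 mm apart (underside to underside).

Three stools sit around the table at the −y, +y, −x sides. The ladder is on top of the table.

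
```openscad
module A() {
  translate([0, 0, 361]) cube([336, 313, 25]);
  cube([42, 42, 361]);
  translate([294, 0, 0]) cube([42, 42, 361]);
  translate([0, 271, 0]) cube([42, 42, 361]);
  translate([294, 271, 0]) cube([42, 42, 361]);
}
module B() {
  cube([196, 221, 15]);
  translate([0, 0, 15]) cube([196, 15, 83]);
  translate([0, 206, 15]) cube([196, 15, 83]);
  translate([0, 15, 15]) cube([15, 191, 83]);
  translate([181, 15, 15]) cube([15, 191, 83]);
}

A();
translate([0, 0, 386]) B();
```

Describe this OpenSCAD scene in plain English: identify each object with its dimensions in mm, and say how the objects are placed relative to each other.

A is a four-legged stool. The seat is 336×313 mm, 25 mm thick, top at z = 386 mm. It stands on four square legs, each 42×42 mm in cross-section, from z = 0 to the seat underside, each flush with a corner of the seat.

B is an open-topped rectangular box: outside dimensions 196×221×98 mm, with a uniform wall and base thickness of 15 mm. The base is a full 196×221 slab on the floor; four walls sit on top of the base. The front and back walls (the −y and +y sides) span the full width; the two side walls fit between them.

The open box is on top of the stool.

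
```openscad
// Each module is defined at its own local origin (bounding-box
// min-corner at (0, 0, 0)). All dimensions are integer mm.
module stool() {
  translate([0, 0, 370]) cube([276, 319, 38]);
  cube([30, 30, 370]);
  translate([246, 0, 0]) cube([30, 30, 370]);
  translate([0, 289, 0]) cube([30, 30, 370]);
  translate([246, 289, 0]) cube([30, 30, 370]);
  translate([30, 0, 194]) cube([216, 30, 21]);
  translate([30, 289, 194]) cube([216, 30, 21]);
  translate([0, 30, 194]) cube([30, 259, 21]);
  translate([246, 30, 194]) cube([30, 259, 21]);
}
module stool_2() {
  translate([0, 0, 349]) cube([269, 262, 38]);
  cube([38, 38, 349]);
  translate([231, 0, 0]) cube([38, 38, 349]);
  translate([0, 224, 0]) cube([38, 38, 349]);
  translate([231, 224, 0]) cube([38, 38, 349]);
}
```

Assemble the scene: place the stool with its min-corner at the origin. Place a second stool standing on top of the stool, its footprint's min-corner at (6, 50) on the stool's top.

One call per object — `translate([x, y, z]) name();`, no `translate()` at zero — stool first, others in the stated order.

stool();
translate([6, 50, 408]) stool_2();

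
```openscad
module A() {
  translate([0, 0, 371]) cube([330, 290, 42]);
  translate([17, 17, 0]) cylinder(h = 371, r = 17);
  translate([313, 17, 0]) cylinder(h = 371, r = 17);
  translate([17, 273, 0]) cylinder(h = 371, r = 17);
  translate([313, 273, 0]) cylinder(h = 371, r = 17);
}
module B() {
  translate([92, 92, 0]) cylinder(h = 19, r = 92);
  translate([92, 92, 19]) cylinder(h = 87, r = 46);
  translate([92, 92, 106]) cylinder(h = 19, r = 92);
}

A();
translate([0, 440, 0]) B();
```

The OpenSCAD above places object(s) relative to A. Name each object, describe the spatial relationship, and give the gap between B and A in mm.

A is a stool. B is a spool. The spool is on the floor beside the stool on its +y side. The gap between the spool and the stool is 150 mm.

The spool's nearest face is 150 mm from the stool's +y face.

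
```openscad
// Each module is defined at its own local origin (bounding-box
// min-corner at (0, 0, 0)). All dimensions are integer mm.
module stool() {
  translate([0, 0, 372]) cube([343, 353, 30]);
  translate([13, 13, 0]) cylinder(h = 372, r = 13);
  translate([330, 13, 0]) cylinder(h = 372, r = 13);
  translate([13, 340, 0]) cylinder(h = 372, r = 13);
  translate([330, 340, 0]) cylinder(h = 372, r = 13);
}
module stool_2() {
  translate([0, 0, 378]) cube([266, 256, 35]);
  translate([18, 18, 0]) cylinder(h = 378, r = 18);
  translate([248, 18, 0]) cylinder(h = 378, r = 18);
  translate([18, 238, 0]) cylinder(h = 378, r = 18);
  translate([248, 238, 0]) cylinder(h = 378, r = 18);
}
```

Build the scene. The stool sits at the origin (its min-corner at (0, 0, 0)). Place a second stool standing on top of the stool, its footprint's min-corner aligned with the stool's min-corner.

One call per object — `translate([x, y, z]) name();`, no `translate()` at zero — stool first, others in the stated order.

stool();
translate([0, 0, 402]) stool_2();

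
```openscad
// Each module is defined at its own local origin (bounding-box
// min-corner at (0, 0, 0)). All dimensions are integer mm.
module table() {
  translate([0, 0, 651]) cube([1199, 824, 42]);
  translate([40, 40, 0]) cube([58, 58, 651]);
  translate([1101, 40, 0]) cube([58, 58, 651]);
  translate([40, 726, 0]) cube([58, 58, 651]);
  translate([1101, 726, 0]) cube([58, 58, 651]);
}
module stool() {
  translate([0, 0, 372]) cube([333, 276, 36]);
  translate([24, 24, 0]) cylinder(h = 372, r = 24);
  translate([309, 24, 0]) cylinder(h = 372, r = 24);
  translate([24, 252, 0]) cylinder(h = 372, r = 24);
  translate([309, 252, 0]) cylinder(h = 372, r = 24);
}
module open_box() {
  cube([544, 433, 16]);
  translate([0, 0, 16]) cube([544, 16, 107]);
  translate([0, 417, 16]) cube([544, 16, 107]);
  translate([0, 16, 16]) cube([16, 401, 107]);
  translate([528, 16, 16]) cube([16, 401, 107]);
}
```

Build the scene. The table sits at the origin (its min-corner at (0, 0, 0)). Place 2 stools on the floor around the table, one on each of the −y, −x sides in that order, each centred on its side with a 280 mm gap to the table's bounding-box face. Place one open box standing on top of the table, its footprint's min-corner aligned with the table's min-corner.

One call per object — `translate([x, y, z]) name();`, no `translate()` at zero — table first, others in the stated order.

table();
translate([433, -556, 0]) stool();
translate([-613, 274, 0]) stool();
translate([0, 0, 693]) open_box();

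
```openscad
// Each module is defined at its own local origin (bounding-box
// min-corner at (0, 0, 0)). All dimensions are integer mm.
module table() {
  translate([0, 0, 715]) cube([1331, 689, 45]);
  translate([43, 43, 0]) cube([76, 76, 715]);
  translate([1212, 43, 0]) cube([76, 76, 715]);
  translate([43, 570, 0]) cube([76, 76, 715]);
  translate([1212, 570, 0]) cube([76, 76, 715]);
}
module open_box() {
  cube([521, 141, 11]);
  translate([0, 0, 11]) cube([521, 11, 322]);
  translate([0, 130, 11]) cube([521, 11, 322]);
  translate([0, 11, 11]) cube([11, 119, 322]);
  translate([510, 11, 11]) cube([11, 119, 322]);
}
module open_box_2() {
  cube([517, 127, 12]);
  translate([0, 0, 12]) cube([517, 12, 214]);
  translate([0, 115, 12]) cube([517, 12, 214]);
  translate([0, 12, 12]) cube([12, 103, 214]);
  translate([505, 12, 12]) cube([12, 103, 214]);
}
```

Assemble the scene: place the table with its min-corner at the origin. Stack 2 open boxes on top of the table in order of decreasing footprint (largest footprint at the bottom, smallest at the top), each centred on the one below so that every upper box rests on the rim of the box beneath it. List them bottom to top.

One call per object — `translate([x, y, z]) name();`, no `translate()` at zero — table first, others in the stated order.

table();
translate([405, 274, 760]) open_box();
translate([407, 281, 1093]) open_box_2();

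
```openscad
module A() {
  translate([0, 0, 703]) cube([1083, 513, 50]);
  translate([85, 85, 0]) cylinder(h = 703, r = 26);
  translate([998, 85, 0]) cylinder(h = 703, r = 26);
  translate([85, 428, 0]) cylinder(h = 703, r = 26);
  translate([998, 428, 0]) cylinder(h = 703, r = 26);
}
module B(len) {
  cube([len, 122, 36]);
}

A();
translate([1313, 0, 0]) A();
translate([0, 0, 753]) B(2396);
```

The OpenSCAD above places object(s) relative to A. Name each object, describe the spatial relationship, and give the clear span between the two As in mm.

A is a table. B is a beam. A beam spans the tops of two tables. The clear span between the two tables is 230 mm.

Second table starts at x = 1313; first ends at x = 1083; clear span = 1313 − 1083 = 230 mm.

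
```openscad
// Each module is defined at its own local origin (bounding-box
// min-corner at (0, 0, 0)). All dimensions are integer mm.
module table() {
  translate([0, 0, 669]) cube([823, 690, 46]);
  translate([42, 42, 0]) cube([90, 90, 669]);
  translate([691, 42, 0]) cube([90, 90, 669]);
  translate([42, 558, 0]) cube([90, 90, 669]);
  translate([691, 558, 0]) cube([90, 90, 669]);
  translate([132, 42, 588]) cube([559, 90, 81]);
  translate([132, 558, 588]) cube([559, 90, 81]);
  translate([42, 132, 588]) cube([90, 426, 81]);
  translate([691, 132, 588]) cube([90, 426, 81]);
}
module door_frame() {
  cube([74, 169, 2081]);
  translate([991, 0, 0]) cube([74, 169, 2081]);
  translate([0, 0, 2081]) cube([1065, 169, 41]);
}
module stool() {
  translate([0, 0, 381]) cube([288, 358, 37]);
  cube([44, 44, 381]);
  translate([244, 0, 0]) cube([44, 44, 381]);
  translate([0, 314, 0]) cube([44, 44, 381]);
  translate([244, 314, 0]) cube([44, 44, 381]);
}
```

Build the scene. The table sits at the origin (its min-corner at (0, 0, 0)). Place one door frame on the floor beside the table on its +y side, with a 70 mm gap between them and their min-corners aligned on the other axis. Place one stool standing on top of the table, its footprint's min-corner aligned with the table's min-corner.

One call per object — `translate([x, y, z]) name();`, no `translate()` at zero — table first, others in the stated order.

table();
translate([0, 760, 0]) door_frame();
translate([0, 0, 715]) stool();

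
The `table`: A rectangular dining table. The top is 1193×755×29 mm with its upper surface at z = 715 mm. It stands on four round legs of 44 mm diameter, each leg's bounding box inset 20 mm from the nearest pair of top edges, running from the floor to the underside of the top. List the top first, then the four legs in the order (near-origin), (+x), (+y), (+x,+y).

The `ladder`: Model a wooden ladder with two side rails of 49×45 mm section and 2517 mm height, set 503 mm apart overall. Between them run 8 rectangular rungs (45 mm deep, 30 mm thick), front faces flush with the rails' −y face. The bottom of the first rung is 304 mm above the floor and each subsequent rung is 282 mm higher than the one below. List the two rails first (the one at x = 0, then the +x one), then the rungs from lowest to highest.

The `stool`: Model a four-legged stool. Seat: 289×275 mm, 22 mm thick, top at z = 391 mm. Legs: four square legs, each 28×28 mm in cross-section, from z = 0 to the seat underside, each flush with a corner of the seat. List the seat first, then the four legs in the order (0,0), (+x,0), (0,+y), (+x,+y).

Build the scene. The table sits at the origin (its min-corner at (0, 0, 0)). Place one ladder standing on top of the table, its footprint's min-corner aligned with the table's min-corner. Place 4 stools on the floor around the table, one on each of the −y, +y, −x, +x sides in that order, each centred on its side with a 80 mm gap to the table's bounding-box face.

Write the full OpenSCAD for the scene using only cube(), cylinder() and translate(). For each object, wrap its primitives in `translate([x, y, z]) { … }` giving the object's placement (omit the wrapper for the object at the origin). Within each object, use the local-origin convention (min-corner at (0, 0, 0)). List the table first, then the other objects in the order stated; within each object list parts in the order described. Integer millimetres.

translate([0, 0, 686]) cube([1193, 755, 29]);
translate([42, 42, 0]) cylinder(h = 686, r = 22);
translate([1151, 42, 0]) cylinder(h = 686, r = 22);
translate([42, 713, 0]) cylinder(h = 686, r = 22);
translate([1151, 713, 0]) cylinder(h = 686, r = 22);
translate([0, 0, 715]) {
  cube([49, 45, 2517]);
  translate([454, 0, 0]) cube([49, 45, 2517]);
  translate([49, 0, 304]) cube([405, 45, 30]);
  translate([49, 0, 586]) cube([405, 45, 30]);
  translate([49, 0, 868]) cube([405, 45, 30]);
  translate([49, 0, 1150]) cube([405, 45, 30]);
  translate([49, 0, 1432]) cube([405, 45, 30]);
  translate([49, 0, 1714]) cube([405, 45, 30]);
  translate([49, 0, 1996]) cube([405, 45, 30]);
  translate([49, 0, 2278]) cube([405, 45, 30]);
}
translate([452, -355, 0]) {
  translate([0, 0, 369]) cube([289, 275, 22]);
  cube([28, 28, 369]);
  translate([261, 0, 0]) cube([28, 28, 369]);
  translate([0, 247, 0]) cube([28, 28, 369]);
  translate([261, 247, 0]) cube([28, 28, 369]);
}
translate([452, 835, 0]) {
  translate([0, 0, 369]) cube([289, 275, 22]);
  cube([28, 28, 369]);
  translate([261, 0, 0]) cube([28, 28, 369]);
  translate([0, 247, 0]) cube([28, 28, 369]);
  translate([261, 247, 0]) cube([28, 28, 369]);
}
translate([-369, 240, 0]) {
  translate([0, 0, 369]) cube([289, 275, 22]);
  cube([28, 28, 369]);
  translate([261, 0, 0]) cube([28, 28, 369]);
  translate([0, 247, 0]) cube([28, 28, 369]);
  translate([261, 247, 0]) cube([28, 28, 369]);
}
translate([1273, 240, 0]) {
  translate([0, 0, 369]) cube([289, 275, 22]);
  cube([28, 28, 369]);
  translate([261, 0, 0]) cube([28, 28, 369]);
  translate([0, 247, 0]) cube([28, 28, 369]);
  translate([261, 247, 0]) cube([28, 28, 369]);
}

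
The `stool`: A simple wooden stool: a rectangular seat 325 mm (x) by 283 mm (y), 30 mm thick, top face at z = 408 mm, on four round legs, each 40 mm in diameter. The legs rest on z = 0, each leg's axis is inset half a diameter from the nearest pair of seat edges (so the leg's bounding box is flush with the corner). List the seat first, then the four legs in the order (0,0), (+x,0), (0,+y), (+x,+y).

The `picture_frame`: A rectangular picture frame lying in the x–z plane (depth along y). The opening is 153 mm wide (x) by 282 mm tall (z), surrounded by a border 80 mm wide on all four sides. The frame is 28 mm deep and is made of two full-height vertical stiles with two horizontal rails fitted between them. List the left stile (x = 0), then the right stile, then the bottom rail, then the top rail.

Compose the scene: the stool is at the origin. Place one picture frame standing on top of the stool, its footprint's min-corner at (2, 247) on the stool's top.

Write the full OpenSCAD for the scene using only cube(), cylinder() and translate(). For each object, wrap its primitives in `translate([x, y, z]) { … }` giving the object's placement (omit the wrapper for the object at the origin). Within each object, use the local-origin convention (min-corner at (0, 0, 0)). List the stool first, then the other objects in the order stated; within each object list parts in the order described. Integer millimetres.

translate([0, 0, 378]) cube([325, 283, 30]);
translate([20, 20, 0]) cylinder(h = 378, r = 20);
translate([305, 20, 0]) cylinder(h = 378, r = 20);
translate([20, 263, 0]) cylinder(h = 378, r = 20);
translate([305, 263, 0]) cylinder(h = 378, r = 20);
translate([2, 247, 408]) {
  cube([80, 28, 442]);
  translate([233, 0, 0]) cube([80, 28, 442]);
  translate([80, 0, 0]) cube([153, 28, 80]);
  translate([80, 0, 362]) cube([153, 28, 80]);
}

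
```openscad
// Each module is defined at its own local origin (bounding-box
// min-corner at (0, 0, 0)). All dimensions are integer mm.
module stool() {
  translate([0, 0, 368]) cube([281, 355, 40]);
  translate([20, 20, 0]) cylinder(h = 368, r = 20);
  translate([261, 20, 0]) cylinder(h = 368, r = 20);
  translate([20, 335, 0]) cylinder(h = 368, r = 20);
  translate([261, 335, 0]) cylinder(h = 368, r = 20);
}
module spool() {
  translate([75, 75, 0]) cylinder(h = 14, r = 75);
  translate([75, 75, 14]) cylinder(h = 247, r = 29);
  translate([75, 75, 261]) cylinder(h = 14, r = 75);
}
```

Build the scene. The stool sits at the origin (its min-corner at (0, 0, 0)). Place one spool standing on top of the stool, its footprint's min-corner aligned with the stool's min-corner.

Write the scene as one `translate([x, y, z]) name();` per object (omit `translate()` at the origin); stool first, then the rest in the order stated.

stool();
translate([0, 0, 408]) spool();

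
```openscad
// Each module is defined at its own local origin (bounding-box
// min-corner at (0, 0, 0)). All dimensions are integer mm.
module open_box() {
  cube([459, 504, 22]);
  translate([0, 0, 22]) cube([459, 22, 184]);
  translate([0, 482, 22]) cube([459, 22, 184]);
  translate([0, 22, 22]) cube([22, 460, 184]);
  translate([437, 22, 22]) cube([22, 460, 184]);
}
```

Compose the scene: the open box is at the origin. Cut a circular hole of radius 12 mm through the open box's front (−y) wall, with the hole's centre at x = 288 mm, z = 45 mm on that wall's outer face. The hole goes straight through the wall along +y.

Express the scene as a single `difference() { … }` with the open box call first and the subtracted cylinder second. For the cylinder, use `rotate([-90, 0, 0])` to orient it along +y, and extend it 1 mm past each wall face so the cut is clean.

difference() {
  open_box();
  translate([288, -1, 45]) rotate([-90, 0, 0]) cylinder(h = 24, r = 12);
}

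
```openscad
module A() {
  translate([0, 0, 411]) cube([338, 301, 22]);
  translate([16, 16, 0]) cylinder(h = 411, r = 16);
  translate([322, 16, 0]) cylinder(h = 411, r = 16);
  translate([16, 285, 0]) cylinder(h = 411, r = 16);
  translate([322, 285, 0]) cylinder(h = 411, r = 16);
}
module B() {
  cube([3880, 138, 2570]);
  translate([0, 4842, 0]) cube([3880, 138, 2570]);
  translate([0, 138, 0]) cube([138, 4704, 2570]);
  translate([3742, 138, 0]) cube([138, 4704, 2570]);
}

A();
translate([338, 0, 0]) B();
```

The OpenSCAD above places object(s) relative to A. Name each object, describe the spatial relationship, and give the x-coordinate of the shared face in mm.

A is a stool. B is a house frame. The house frame is against the stool's +x side, with their −y faces flush. The x-coordinate of the shared face is 338 mm.

The stool's +x face and the house frame's −x face are both at x = 338 mm.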